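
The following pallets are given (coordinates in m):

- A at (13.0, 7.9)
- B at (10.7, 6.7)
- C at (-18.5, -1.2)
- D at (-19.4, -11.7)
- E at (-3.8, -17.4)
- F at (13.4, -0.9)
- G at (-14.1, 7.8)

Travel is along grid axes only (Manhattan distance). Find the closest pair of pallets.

A and B

Pairwise distances:
A–B: 3.5 m
A–F: 9.2 m
B–F: 10.3 m
C–D: 11.4 m
C–G: 13.4 m
D–E: 21.3 m
D–G: 24.8 m
B–G: 25.9 m
A–G: 27.2 m
C–E: 30.9 m
C–F: 32.2 m
E–F: 33.7 m
E–G: 35.5 m
F–G: 36.2 m
B–C: 37.1 m
B–E: 38.6 m
A–C: 40.6 m
A–E: 42.1 m
D–F: 43.6 m
B–D: 48.5 m
A–D: 52.0 m
Closest pair: A–B at 3.5 m.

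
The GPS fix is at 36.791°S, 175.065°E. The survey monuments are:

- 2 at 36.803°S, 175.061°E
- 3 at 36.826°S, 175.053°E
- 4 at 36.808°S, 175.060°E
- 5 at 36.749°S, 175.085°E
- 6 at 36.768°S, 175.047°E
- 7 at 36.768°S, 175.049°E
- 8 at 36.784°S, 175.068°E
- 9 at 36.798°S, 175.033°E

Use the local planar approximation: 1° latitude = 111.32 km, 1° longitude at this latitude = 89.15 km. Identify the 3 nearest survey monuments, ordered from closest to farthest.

8, 2, 4

Distances from 36.791°S, 175.065°E:
2: √((-0.012·111.32)² + (-0.004·89.15)²) = √(1.78447 + 0.12716) = 1.383 km
3: √((-0.035·111.32)² + (-0.012·89.15)²) = √(15.18037 + 1.14447) = 4.040 km
4: √((-0.017·111.32)² + (-0.005·89.15)²) = √(3.58133 + 0.19869) = 1.944 km
5: √((0.042·111.32)² + (0.020·89.15)²) = √(21.85974 + 3.17909) = 5.004 km
6: √((0.023·111.32)² + (-0.018·89.15)²) = √(6.55544 + 2.57506) = 3.022 km
7: √((0.023·111.32)² + (-0.016·89.15)²) = √(6.55544 + 2.03462) = 2.931 km
8: √((0.007·111.32)² + (0.003·89.15)²) = √(0.60721 + 0.07153) = 0.824 km
9: √((-0.007·111.32)² + (-0.032·89.15)²) = √(0.60721 + 8.13847) = 2.957 km
Sorted: 8 (0.824 km) < 2 (1.383 km) < 4 (1.944 km) < 7 (2.931 km) < 9 (2.957 km) < …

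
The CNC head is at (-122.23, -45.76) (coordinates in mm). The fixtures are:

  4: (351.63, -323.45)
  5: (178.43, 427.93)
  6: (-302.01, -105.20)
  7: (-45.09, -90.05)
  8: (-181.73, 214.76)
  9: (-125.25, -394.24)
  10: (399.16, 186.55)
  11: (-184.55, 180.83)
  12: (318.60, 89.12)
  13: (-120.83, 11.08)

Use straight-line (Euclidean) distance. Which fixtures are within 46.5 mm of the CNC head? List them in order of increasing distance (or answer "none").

none

Distances from (-122.23, -45.76):
4: 549.23 mm
5: 561.05 mm
6: 189.35 mm
7: 88.95 mm
8: 267.23 mm
9: 348.49 mm
10: 570.80 mm
11: 235.00 mm
12: 461.00 mm
13: 56.86 mm
Threshold 46.5 mm: none within range.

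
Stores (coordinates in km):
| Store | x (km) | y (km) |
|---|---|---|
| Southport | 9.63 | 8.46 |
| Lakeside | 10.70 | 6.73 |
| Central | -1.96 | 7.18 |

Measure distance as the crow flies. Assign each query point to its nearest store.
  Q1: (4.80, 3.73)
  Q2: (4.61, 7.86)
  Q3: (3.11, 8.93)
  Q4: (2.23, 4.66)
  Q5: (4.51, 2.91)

Q1→Lakeside; Q2→Southport; Q3→Central; Q4→Central; Q5→Lakeside

Q1 at (4.80, 3.73):
  Southport: √((4.83)² + (4.73)²) = √(23.3289 + 22.3729) = 6.76 km
  Lakeside: √((5.90)² + (3.00)²) = √(34.8100 + 9.0000) = 6.62 km
  Central: √((-6.76)² + (3.45)²) = √(45.6976 + 11.9025) = 7.59 km
  → nearest: Lakeside (6.62 km)
Q2 at (4.61, 7.86):
  Southport: √((5.02)² + (0.60)²) = √(25.2004 + 0.3600) = 5.06 km
  Lakeside: √((6.09)² + (-1.13)²) = √(37.0881 + 1.2769) = 6.19 km
  Central: √((-6.57)² + (-0.68)²) = √(43.1649 + 0.4624) = 6.61 km
  → nearest: Southport (5.06 km)
Q3 at (3.11, 8.93):
  Southport: √((6.52)² + (-0.47)²) = √(42.5104 + 0.2209) = 6.54 km
  Lakeside: √((7.59)² + (-2.20)²) = √(57.6081 + 4.8400) = 7.90 km
  Central: √((-5.07)² + (-1.75)²) = √(25.7049 + 3.0625) = 5.36 km
  → nearest: Central (5.36 km)
Q4 at (2.23, 4.66):
  Southport: √((7.40)² + (3.80)²) = √(54.7600 + 14.4400) = 8.32 km
  Lakeside: √((8.47)² + (2.07)²) = √(71.7409 + 4.2849) = 8.72 km
  Central: √((-4.19)² + (2.52)²) = √(17.5561 + 6.3504) = 4.89 km
  → nearest: Central (4.89 km)
Q5 at (4.51, 2.91):
  Southport: √((5.12)² + (5.55)²) = √(26.2144 + 30.8025) = 7.55 km
  Lakeside: √((6.19)² + (3.82)²) = √(38.3161 + 14.5924) = 7.27 km
  Central: √((-6.47)² + (4.27)²) = √(41.8609 + 18.2329) = 7.75 km
  → nearest: Lakeside (7.27 km)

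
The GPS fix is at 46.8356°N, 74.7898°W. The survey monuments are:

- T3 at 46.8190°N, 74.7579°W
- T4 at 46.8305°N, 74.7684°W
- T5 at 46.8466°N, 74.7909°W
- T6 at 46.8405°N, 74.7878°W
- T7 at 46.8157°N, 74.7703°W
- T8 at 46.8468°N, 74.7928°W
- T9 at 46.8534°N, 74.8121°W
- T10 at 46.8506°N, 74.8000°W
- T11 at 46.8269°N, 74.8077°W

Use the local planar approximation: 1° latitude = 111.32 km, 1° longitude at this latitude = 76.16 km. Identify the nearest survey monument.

Distances from 46.8356°N, 74.7898°W:
T3: √((-0.0166·111.32)² + (0.0319·76.16)²) = √(3.414779 + 5.902490) = 3.0524 km
T4: √((-0.0051·111.32)² + (0.0214·76.16)²) = √(0.322320 + 2.656326) = 1.7259 km
T5: √((0.0110·111.32)² + (-0.0011·76.16)²) = √(1.499449 + 0.007018) = 1.2274 km
T6: √((0.0049·111.32)² + (0.0020·76.16)²) = √(0.297535 + 0.023201) = 0.5663 km
T7: √((-0.0199·111.32)² + (0.0195·76.16)²) = √(4.907412 + 2.205581) = 2.6670 km
T8: √((0.0112·111.32)² + (-0.0030·76.16)²) = √(1.554470 + 0.052203) = 1.2675 km
T9: √((0.0178·111.32)² + (-0.0223·76.16)²) = √(3.926326 + 2.884454) = 2.6097 km
T10: √((0.0150·111.32)² + (-0.0102·76.16)²) = √(2.788232 + 0.603468) = 1.8417 km
T11: √((-0.0087·111.32)² + (-0.0179·76.16)²) = √(0.937961 + 1.858489) = 1.6723 km
Minimum: T6 at 0.5663 km.

T6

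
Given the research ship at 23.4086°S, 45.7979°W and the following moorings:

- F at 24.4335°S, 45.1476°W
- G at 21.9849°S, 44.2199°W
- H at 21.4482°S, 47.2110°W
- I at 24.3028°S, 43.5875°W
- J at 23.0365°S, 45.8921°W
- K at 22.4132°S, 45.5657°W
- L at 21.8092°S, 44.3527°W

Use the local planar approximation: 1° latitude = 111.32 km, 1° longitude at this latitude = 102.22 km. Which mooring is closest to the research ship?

J

Distances from 23.4086°S, 45.7979°W:
F: 132.0443 km
G: 226.1341 km
H: 261.7060 km
I: 246.9023 km
J: 42.5267 km
K: 113.3215 km
L: 231.3520 km
Minimum: J at 42.5267 km.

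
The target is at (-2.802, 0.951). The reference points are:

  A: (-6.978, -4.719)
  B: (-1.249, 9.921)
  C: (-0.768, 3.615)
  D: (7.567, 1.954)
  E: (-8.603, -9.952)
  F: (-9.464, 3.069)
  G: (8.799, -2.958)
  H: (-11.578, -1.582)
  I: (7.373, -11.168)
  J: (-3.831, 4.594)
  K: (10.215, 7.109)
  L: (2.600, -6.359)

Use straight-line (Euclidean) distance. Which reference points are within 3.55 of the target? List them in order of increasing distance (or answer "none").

C

Distances from (-2.802, 0.951):
A: √((-4.176)² + (-5.670)²) = √(17.43898 + 32.14890) = 7.042
B: √((1.553)² + (8.970)²) = √(2.41181 + 80.46090) = 9.103
C: √((2.034)² + (2.664)²) = √(4.13716 + 7.09690) = 3.352
D: √((10.369)² + (1.003)²) = √(107.51616 + 1.00601) = 10.417
E: √((-5.801)² + (-10.903)²) = √(33.65160 + 118.87541) = 12.350
F: √((-6.662)² + (2.118)²) = √(44.38224 + 4.48592) = 6.991
G: √((11.601)² + (-3.909)²) = √(134.58320 + 15.28028) = 12.242
H: √((-8.776)² + (-2.533)²) = √(77.01818 + 6.41609) = 9.134
I: √((10.175)² + (-12.119)²) = √(103.53063 + 146.87016) = 15.824
J: √((-1.029)² + (3.643)²) = √(1.05884 + 13.27145) = 3.786
K: √((13.017)² + (6.158)²) = √(169.44229 + 37.92096) = 14.400
L: √((5.402)² + (-7.310)²) = √(29.18160 + 53.43610) = 9.089
Threshold 3.55: C (3.352) is within range.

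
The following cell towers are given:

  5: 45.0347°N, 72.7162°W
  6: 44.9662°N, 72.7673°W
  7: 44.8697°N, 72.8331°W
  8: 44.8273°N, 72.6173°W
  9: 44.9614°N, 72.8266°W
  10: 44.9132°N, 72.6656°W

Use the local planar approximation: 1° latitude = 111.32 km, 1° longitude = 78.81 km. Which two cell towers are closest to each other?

Pairwise distances:
6–9: 4.7039 km
5–6: 8.6235 km
6–10: 9.9524 km
7–9: 10.2209 km
8–10: 10.2922 km
5–9: 11.9282 km
6–7: 11.9285 km
9–10: 13.7763 km
7–10: 14.0608 km
5–10: 14.1010 km
7–8: 17.6500 km
6–8: 19.4636 km
5–7: 20.5488 km
8–9: 22.2470 km
5–8: 24.3679 km
Closest pair: 6–9 at 4.7039 km.

6 and 9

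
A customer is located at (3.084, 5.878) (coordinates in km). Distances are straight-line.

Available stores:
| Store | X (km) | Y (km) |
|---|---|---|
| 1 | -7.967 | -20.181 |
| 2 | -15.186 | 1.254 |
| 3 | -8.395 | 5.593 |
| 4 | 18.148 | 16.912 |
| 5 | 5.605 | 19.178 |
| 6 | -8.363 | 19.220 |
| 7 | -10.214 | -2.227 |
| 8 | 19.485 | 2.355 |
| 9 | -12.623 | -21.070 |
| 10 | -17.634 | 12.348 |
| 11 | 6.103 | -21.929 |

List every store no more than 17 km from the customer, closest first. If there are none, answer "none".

Distances from (3.084, 5.878):
1: 28.305 km
2: 18.846 km
3: 11.483 km
4: 18.673 km
5: 13.537 km
6: 17.580 km
7: 15.573 km
8: 16.775 km
9: 31.191 km
10: 21.705 km
11: 27.970 km
Threshold 17 km: 3 (11.483 km), 5 (13.537 km), 7 (15.573 km), 8 (16.775 km) are within range.

3, 5, 7, 8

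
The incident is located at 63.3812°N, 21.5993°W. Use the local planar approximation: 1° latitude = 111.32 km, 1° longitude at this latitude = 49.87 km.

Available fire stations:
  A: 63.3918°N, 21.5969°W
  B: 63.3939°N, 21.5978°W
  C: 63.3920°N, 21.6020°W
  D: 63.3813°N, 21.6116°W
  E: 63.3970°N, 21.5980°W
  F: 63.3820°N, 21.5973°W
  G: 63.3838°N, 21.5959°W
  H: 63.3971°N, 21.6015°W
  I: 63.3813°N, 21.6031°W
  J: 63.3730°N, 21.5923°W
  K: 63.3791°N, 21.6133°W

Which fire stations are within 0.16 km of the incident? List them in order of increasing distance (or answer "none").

F

Distances from 63.3812°N, 21.5993°W:
A: √((0.0106·111.32)² + (0.0024·49.87)²) = √(1.392381 + 0.014325) = 1.1860 km
B: √((0.0127·111.32)² + (0.0015·49.87)²) = √(1.998729 + 0.005596) = 1.4157 km
C: √((0.0108·111.32)² + (-0.0027·49.87)²) = √(1.445419 + 0.018130) = 1.2098 km
D: √((0.0001·111.32)² + (-0.0123·49.87)²) = √(0.000124 + 0.376261) = 0.6135 km
E: √((0.0158·111.32)² + (0.0013·49.87)²) = √(3.093574 + 0.004203) = 1.7601 km
F: √((0.0008·111.32)² + (0.0020·49.87)²) = √(0.007931 + 0.009948) = 0.1337 km
G: √((0.0026·111.32)² + (0.0034·49.87)²) = √(0.083771 + 0.028750) = 0.3354 km
H: √((0.0159·111.32)² + (-0.0022·49.87)²) = √(3.132858 + 0.012037) = 1.7734 km
I: √((0.0001·111.32)² + (-0.0038·49.87)²) = √(0.000124 + 0.035913) = 0.1898 km
J: √((-0.0082·111.32)² + (0.0070·49.87)²) = √(0.833248 + 0.121864) = 0.9773 km
K: √((-0.0021·111.32)² + (-0.0140·49.87)²) = √(0.054649 + 0.487455) = 0.7363 km
Threshold 0.16 km: F (0.1337 km) is within range.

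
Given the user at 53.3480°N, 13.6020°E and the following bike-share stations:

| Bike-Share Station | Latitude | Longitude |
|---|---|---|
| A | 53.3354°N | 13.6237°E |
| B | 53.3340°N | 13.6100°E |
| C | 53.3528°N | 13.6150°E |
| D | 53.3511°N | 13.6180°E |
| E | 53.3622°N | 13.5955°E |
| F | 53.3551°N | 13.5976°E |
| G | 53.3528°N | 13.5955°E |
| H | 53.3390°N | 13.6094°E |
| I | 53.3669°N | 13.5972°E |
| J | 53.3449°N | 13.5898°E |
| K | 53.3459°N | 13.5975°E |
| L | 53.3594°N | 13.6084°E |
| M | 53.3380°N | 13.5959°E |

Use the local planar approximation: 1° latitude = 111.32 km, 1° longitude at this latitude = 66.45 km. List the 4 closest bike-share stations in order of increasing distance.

K, G, F, J

Distances from 53.3480°N, 13.6020°E:
A: 2.0116 km
B: 1.6467 km
C: 1.0158 km
D: 1.1178 km
E: 1.6387 km
F: 0.8427 km
G: 0.6871 km
H: 1.1160 km
I: 2.1280 km
J: 0.8811 km
K: 0.3796 km
L: 1.3384 km
M: 1.1847 km
Sorted: K (0.3796 km) < G (0.6871 km) < F (0.8427 km) < J (0.8811 km) < C (1.0158 km) < H (1.1160 km) < …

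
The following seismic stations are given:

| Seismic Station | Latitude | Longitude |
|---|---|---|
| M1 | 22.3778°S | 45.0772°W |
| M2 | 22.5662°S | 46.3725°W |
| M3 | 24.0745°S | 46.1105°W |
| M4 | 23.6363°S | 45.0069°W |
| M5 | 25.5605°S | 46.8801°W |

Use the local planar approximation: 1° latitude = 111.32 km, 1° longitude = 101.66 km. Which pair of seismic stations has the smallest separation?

Pairwise distances:
M1–M2: 133.3399 km
M1–M3: 216.1224 km
M1–M4: 140.2784 km
M1–M5: 398.8982 km
M2–M3: 170.0034 km
M2–M4: 182.9298 km
M2–M5: 337.2962 km
M3–M4: 122.3379 km
M3–M5: 182.9901 km
M4–M5: 286.6110 km
Closest pair: M3–M4 at 122.3379 km.

M3 and M4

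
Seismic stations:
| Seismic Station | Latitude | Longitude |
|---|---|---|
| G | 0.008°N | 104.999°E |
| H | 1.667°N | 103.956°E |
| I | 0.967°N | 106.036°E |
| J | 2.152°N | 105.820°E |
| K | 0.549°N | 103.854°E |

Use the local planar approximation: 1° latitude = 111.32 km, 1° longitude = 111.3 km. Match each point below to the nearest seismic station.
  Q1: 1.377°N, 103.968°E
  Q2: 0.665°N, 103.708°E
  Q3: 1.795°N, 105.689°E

Q1→H; Q2→K; Q3→J

Q1 at 1.377°N, 103.968°E:
  G: √((-1.369·111.32)² + (1.031·111.3)²) = √(23224.86999 + 13167.63135) = 190.768 km
  H: √((0.290·111.32)² + (-0.012·111.3)²) = √(1042.17918 + 1.78383) = 32.310 km
  I: √((-0.410·111.32)² + (2.068·111.3)²) = √(2083.11914 + 52977.49236) = 234.650 km
  J: √((0.775·111.32)² + (1.852·111.3)²) = √(7443.03053 + 42488.58748) = 223.454 km
  K: √((-0.828·111.32)² + (-0.114·111.3)²) = √(8495.85456 + 160.99042) = 93.042 km
  → nearest: H (32.310 km)
Q2 at 0.665°N, 103.708°E:
  G: √((-0.657·111.32)² + (1.291·111.3)²) = √(5349.05587 + 20646.32756) = 161.231 km
  H: √((1.002·111.32)² + (0.248·111.3)²) = √(12441.76054 + 761.89249) = 114.907 km
  I: √((0.302·111.32)² + (2.328·111.3)²) = √(1130.21296 + 67136.12652) = 261.278 km
  J: √((1.487·111.32)² + (2.112·111.3)²) = √(27401.12112 + 55255.83630) = 287.501 km
  K: √((-0.116·111.32)² + (0.146·111.3)²) = √(166.74867 + 264.05600) = 20.756 km
  → nearest: K (20.756 km)
Q3 at 1.795°N, 105.689°E:
  G: √((-1.787·111.32)² + (-0.690·111.3)²) = √(39572.68338 + 5897.77921) = 213.238 km
  H: √((-0.128·111.32)² + (-1.733·111.3)²) = √(203.03286 + 37203.81311) = 193.408 km
  I: √((-0.828·111.32)² + (0.347·111.3)²) = √(8495.85456 + 1491.58937) = 99.937 km
  J: √((0.357·111.32)² + (0.131·111.3)²) = √(1579.36616 + 212.58515) = 42.331 km
  K: √((-1.246·111.32)² + (-1.835·111.3)²) = √(19238.99935 + 41712.13946) = 246.883 km
  → nearest: J (42.331 km)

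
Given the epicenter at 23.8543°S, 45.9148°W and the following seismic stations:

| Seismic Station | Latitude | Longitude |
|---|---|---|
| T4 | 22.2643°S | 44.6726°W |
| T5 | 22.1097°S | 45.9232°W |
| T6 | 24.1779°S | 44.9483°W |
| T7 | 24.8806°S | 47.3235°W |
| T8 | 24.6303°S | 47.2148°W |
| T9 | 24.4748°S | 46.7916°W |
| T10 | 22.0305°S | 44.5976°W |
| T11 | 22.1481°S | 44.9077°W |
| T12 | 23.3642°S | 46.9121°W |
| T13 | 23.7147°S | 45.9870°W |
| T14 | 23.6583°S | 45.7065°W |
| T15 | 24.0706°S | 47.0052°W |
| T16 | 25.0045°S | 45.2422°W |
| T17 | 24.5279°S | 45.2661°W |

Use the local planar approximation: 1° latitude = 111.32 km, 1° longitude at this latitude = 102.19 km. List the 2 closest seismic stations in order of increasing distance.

T13, T14

Distances from 23.8543°S, 45.9148°W:
T4: 217.8129 km
T5: 194.2108 km
T6: 105.1309 km
T7: 183.7814 km
T8: 158.4632 km
T9: 113.1345 km
T10: 243.5934 km
T11: 216.0245 km
T12: 115.5987 km
T13: 17.2028 km
T14: 30.4821 km
T15: 113.9999 km
T16: 145.3222 km
T17: 100.0861 km
Sorted: T13 (17.2028 km) < T14 (30.4821 km) < T17 (100.0861 km) < T6 (105.1309 km) < …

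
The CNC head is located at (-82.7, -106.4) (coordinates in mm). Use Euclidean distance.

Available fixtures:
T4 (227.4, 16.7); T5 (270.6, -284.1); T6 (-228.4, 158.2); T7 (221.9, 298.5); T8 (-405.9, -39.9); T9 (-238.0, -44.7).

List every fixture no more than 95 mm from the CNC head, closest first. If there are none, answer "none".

none

Distances from (-82.7, -106.4):
T4: 333.6 mm
T5: 395.5 mm
T6: 302.1 mm
T7: 506.7 mm
T8: 330.0 mm
T9: 167.1 mm
Threshold 95 mm: none within range.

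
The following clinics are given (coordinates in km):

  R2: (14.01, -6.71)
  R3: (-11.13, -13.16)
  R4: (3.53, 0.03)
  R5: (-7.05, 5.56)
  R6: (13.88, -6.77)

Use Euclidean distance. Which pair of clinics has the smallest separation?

Pairwise distances:
R2–R3: √((-25.14)² + (-6.45)²) = √(632.0196 + 41.6025) = 25.95 km
R2–R4: √((-10.48)² + (6.74)²) = √(109.8304 + 45.4276) = 12.46 km
R2–R5: √((-21.06)² + (12.27)²) = √(443.5236 + 150.5529) = 24.37 km
R2–R6: √((-0.13)² + (-0.06)²) = √(0.0169 + 0.0036) = 0.14 km
R3–R4: √((14.66)² + (13.19)²) = √(214.9156 + 173.9761) = 19.72 km
R3–R5: √((4.08)² + (18.72)²) = √(16.6464 + 350.4384) = 19.16 km
R3–R6: √((25.01)² + (6.39)²) = √(625.5001 + 40.8321) = 25.81 km
R4–R5: √((-10.58)² + (5.53)²) = √(111.9364 + 30.5809) = 11.94 km
R4–R6: √((10.35)² + (-6.80)²) = √(107.1225 + 46.2400) = 12.38 km
R5–R6: √((20.93)² + (-12.33)²) = √(438.0649 + 152.0289) = 24.29 km
Closest pair: R2–R6 at 0.14 km.

R2 and R6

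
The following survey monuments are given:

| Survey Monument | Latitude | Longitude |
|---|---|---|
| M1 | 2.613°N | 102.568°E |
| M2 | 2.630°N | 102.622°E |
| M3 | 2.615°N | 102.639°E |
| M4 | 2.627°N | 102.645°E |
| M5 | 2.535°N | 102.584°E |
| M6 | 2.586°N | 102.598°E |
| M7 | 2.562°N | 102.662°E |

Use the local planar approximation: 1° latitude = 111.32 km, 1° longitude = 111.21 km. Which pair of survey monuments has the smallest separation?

Pairwise distances:
M1–M2: √((0.017·111.32)² + (0.054·111.21)²) = √(3.58133 + 36.06411) = 6.296 km
M1–M3: √((0.002·111.32)² + (0.071·111.21)²) = √(0.04957 + 62.34539) = 7.899 km
M1–M4: √((0.014·111.32)² + (0.077·111.21)²) = √(2.42886 + 73.32788) = 8.704 km
M1–M5: √((-0.078·111.32)² + (0.016·111.21)²) = √(75.39379 + 3.16612) = 8.863 km
M1–M6: √((-0.027·111.32)² + (0.030·111.21)²) = √(9.03387 + 11.13090) = 4.491 km
M1–M7: √((-0.051·111.32)² + (0.094·111.21)²) = √(32.23196 + 109.28068) = 11.896 km
M2–M3: √((-0.015·111.32)² + (0.017·111.21)²) = √(2.78823 + 3.57425) = 2.522 km
M2–M4: √((-0.003·111.32)² + (0.023·111.21)²) = √(0.11153 + 6.54249) = 2.580 km
M2–M5: √((-0.095·111.32)² + (-0.038·111.21)²) = √(111.83909 + 17.85891) = 11.389 km
M2–M6: √((-0.044·111.32)² + (-0.024·111.21)²) = √(23.99119 + 7.12377) = 5.578 km
M2–M7: √((-0.068·111.32)² + (0.040·111.21)²) = √(57.30127 + 19.78826) = 8.780 km
M3–M4: √((0.012·111.32)² + (0.006·111.21)²) = √(1.78447 + 0.44524) = 1.493 km
M3–M5: √((-0.080·111.32)² + (-0.055·111.21)²) = √(79.30971 + 37.41218) = 10.804 km
M3–M6: √((-0.029·111.32)² + (-0.041·111.21)²) = √(10.42179 + 20.79004) = 5.587 km
M3–M7: √((-0.053·111.32)² + (0.023·111.21)²) = √(34.80953 + 6.54249) = 6.431 km
M4–M5: √((-0.092·111.32)² + (-0.061·111.21)²) = √(104.88709 + 46.02008) = 12.284 km
M4–M6: √((-0.041·111.32)² + (-0.047·111.21)²) = √(20.83119 + 27.32017) = 6.939 km
M4–M7: √((-0.065·111.32)² + (0.017·111.21)²) = √(52.35680 + 3.57425) = 7.479 km
M5–M6: √((0.051·111.32)² + (0.014·111.21)²) = √(32.23196 + 2.42406) = 5.887 km
M5–M7: √((0.027·111.32)² + (0.078·111.21)²) = √(9.03387 + 75.24487) = 9.180 km
M6–M7: √((-0.024·111.32)² + (0.064·111.21)²) = √(7.13787 + 50.65795) = 7.602 km
Closest pair: M3–M4 at 1.493 km.

M3 and M4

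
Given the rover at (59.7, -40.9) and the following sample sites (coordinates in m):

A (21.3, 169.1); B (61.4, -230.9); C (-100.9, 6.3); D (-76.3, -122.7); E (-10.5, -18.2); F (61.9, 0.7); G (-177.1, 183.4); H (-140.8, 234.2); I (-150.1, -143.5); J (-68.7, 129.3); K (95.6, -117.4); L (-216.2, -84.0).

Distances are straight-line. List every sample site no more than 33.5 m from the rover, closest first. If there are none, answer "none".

none

Distances from (59.7, -40.9):
A: 213.5 m
B: 190.0 m
C: 167.4 m
D: 158.7 m
E: 73.8 m
F: 41.7 m
G: 326.2 m
H: 340.4 m
I: 233.5 m
J: 213.2 m
K: 84.5 m
L: 279.2 m
Threshold 33.5 m: none within range.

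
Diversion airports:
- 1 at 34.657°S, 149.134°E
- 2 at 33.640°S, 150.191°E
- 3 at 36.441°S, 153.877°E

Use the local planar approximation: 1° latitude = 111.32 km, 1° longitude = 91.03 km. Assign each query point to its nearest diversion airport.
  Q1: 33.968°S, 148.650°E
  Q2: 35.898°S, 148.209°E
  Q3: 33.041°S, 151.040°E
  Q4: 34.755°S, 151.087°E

Q1 at 33.968°S, 148.650°E:
  1: 88.453 km
  2: 144.951 km
  3: 549.714 km
  → nearest: 1 (88.453 km)
Q2 at 35.898°S, 148.209°E:
  1: 161.787 km
  2: 309.409 km
  3: 519.487 km
  → nearest: 1 (161.787 km)
Q3 at 33.041°S, 151.040°E:
  1: 249.930 km
  2: 102.074 km
  3: 458.200 km
  → nearest: 2 (102.074 km)
Q4 at 34.755°S, 151.087°E:
  1: 178.116 km
  2: 148.522 km
  3: 315.798 km
  → nearest: 2 (148.522 km)

Q1→1; Q2→1; Q3→2; Q4→2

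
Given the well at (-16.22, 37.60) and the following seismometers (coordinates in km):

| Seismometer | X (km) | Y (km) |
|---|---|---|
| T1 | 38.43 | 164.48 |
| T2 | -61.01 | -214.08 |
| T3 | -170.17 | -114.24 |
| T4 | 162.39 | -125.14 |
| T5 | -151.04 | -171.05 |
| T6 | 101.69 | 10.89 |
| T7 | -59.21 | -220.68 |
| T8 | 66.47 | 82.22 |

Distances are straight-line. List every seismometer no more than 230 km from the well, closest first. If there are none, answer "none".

T8, T6, T1, T3

Distances from (-16.22, 37.60):
T1: 138.15 km
T2: 255.63 km
T3: 216.23 km
T4: 241.63 km
T5: 248.42 km
T6: 120.90 km
T7: 261.83 km
T8: 93.96 km
Threshold 230 km: T8 (93.96 km), T6 (120.90 km), T1 (138.15 km), T3 (216.23 km) are within range.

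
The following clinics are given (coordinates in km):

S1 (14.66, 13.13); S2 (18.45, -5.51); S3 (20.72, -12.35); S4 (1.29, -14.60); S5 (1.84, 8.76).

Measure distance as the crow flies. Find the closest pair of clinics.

Pairwise distances:
S1–S2: √((3.79)² + (-18.64)²) = √(14.3641 + 347.4496) = 19.02 km
S1–S3: √((6.06)² + (-25.48)²) = √(36.7236 + 649.2304) = 26.19 km
S1–S4: √((-13.37)² + (-27.73)²) = √(178.7569 + 768.9529) = 30.78 km
S1–S5: √((-12.82)² + (-4.37)²) = √(164.3524 + 19.0969) = 13.54 km
S2–S3: √((2.27)² + (-6.84)²) = √(5.1529 + 46.7856) = 7.21 km
S2–S4: √((-17.16)² + (-9.09)²) = √(294.4656 + 82.6281) = 19.42 km
S2–S5: √((-16.61)² + (14.27)²) = √(275.8921 + 203.6329) = 21.90 km
S3–S4: √((-19.43)² + (-2.25)²) = √(377.5249 + 5.0625) = 19.56 km
S3–S5: √((-18.88)² + (21.11)²) = √(356.4544 + 445.6321) = 28.32 km
S4–S5: √((0.55)² + (23.36)²) = √(0.3025 + 545.6896) = 23.37 km
Closest pair: S2–S3 at 7.21 km.

S2 and S3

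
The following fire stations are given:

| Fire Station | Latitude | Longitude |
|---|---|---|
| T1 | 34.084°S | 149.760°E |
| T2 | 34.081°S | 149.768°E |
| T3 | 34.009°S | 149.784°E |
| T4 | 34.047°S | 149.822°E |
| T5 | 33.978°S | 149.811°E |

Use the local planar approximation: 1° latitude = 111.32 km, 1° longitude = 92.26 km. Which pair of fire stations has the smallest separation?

Pairwise distances:
T1–T2: √((0.003·111.32)² + (0.008·92.26)²) = √(0.11153 + 0.54476) = 0.810 km
T3–T5: √((0.031·111.32)² + (0.027·92.26)²) = √(11.90885 + 6.20518) = 4.256 km
T3–T4: √((-0.038·111.32)² + (0.038·92.26)²) = √(17.89425 + 12.29119) = 5.494 km
T2–T4: √((0.034·111.32)² + (0.054·92.26)²) = √(14.32532 + 24.82072) = 6.257 km
T1–T4: √((0.037·111.32)² + (0.062·92.26)²) = √(16.96484 + 32.71977) = 7.049 km
T4–T5: √((0.069·111.32)² + (-0.011·92.26)²) = √(58.99899 + 1.02994) = 7.748 km
T2–T3: √((0.072·111.32)² + (0.016·92.26)²) = √(64.24087 + 2.17905) = 8.150 km
T1–T3: √((0.075·111.32)² + (0.024·92.26)²) = √(69.70580 + 4.90286) = 8.638 km
T2–T5: √((0.103·111.32)² + (0.043·92.26)²) = √(131.46824 + 15.73852) = 12.133 km
T1–T5: √((0.106·111.32)² + (0.051·92.26)²) = √(139.23811 + 22.13947) = 12.703 km
Closest pair: T1–T2 at 0.810 km.

T1 and T2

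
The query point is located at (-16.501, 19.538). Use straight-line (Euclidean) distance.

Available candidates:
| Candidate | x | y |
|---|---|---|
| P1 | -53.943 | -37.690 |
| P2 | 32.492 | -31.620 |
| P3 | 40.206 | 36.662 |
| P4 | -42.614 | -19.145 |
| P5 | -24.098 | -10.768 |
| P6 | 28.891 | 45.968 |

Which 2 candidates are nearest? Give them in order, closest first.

Distances from (-16.501, 19.538):
P1: √((-37.442)² + (-57.228)²) = √(1401.90336 + 3275.04398) = 68.388
P2: √((48.993)² + (-51.158)²) = √(2400.31405 + 2617.14096) = 70.834
P3: √((56.707)² + (17.124)²) = √(3215.68385 + 293.23138) = 59.236
P4: √((-26.113)² + (-38.683)²) = √(681.88877 + 1496.37449) = 46.672
P5: √((-7.597)² + (-30.306)²) = √(57.71441 + 918.45364) = 31.244
P6: √((45.392)² + (26.430)²) = √(2060.43366 + 698.54490) = 52.526
Sorted: P5 (31.244) < P4 (46.672) < P6 (52.526) < P3 (59.236) < …

P5, P4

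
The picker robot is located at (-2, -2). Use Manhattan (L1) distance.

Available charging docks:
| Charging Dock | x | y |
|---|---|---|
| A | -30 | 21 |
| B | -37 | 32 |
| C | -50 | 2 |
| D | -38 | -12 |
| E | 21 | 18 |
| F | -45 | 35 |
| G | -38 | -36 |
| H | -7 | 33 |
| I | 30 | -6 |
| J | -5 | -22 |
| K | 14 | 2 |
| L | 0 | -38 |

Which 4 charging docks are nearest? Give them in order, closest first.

Distances from (-2, -2):
A: |-28| + |23| = 28 + 23 = 51
B: |-35| + |34| = 35 + 34 = 69
C: |-48| + |4| = 48 + 4 = 52
D: |-36| + |-10| = 36 + 10 = 46
E: |23| + |20| = 23 + 20 = 43
F: |-43| + |37| = 43 + 37 = 80
G: |-36| + |-34| = 36 + 34 = 70
H: |-5| + |35| = 5 + 35 = 40
I: |32| + |-4| = 32 + 4 = 36
J: |-3| + |-20| = 3 + 20 = 23
K: |16| + |4| = 16 + 4 = 20
L: |2| + |-36| = 2 + 36 = 38
Sorted: K (20) < J (23) < I (36) < L (38) < H (40) < E (43) < …

K, J, I, L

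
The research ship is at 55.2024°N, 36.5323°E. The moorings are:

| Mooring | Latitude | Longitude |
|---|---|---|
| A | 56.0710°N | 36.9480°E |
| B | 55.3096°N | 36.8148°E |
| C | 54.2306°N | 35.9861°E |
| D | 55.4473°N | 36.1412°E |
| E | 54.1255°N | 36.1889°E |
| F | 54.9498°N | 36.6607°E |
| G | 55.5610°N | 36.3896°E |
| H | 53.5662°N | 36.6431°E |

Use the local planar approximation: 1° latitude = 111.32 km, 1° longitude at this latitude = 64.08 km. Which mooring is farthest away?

H

Distances from 55.2024°N, 36.5323°E:
A: 100.2947 km
B: 21.6821 km
C: 113.7019 km
D: 37.0313 km
E: 121.8834 km
F: 29.2985 km
G: 40.9533 km
H: 182.2801 km
Maximum: H at 182.2801 km.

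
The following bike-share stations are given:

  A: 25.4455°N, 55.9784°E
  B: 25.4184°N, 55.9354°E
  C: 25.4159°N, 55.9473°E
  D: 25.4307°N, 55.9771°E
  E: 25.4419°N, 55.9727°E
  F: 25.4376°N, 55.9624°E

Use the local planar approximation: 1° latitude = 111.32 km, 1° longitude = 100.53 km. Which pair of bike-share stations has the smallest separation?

Pairwise distances:
A–E: 0.6993 km
E–F: 1.1407 km
B–C: 1.2283 km
D–E: 1.3229 km
A–D: 1.6527 km
D–F: 1.6655 km
A–F: 1.8332 km
C–F: 2.8530 km
C–D: 3.4189 km
B–F: 3.4548 km
C–E: 3.8597 km
B–D: 4.4100 km
A–C: 4.5423 km
B–E: 4.5721 km
A–B: 5.2714 km
Closest pair: A–E at 0.6993 km.

A and E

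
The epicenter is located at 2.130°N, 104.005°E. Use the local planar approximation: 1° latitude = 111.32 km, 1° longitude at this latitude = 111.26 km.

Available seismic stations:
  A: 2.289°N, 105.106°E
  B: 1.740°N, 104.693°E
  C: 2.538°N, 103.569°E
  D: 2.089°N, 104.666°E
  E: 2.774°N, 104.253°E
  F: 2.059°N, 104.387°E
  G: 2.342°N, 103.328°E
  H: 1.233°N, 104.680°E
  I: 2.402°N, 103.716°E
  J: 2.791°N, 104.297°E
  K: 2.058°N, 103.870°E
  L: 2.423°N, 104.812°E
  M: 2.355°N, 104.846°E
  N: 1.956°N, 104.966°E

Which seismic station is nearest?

K

Distances from 2.130°N, 104.005°E:
A: √((0.159·111.32)² + (1.101·111.26)²) = √(313.28575 + 15005.57871) = 123.769 km
B: √((-0.390·111.32)² + (0.688·111.26)²) = √(1884.84486 + 5859.42484) = 88.002 km
C: √((0.408·111.32)² + (-0.436·111.26)²) = √(2062.84559 + 2353.15801) = 66.453 km
D: √((-0.041·111.32)² + (0.661·111.26)²) = √(20.83119 + 5408.55226) = 73.684 km
E: √((0.644·111.32)² + (0.248·111.26)²) = √(5139.46757 + 761.34495) = 76.817 km
F: √((-0.071·111.32)² + (0.382·111.26)²) = √(62.46879 + 1806.36220) = 43.230 km
G: √((0.212·111.32)² + (-0.677·111.26)²) = √(556.95245 + 5673.55734) = 78.934 km
H: √((-0.897·111.32)² + (0.675·111.26)²) = √(9970.82930 + 5640.08510) = 124.944 km
I: √((0.272·111.32)² + (-0.289·111.26)²) = √(916.82026 + 1033.88872) = 44.167 km
J: √((0.661·111.32)² + (0.292·111.26)²) = √(5414.38725 + 1055.46495) = 80.435 km
K: √((-0.072·111.32)² + (-0.135·111.26)²) = √(64.24087 + 225.60340) = 17.025 km
L: √((0.293·111.32)² + (0.807·111.26)²) = √(1063.85303 + 8061.67305) = 95.528 km
M: √((0.225·111.32)² + (0.841·111.26)²) = √(627.35221 + 8755.28127) = 96.864 km
N: √((-0.174·111.32)² + (0.961·111.26)²) = √(375.18450 + 11432.07030) = 108.661 km
Minimum: K at 17.025 km.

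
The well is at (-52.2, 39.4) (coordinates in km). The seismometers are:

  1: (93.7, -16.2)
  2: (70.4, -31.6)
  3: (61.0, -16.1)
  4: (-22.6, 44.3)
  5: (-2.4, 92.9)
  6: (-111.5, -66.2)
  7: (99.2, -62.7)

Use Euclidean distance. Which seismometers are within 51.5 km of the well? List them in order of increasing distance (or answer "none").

4

Distances from (-52.2, 39.4):
1: 156.1 km
2: 141.7 km
3: 126.1 km
4: 30.0 km
5: 73.1 km
6: 121.1 km
7: 182.6 km
Threshold 51.5 km: 4 (30.0 km) is within range.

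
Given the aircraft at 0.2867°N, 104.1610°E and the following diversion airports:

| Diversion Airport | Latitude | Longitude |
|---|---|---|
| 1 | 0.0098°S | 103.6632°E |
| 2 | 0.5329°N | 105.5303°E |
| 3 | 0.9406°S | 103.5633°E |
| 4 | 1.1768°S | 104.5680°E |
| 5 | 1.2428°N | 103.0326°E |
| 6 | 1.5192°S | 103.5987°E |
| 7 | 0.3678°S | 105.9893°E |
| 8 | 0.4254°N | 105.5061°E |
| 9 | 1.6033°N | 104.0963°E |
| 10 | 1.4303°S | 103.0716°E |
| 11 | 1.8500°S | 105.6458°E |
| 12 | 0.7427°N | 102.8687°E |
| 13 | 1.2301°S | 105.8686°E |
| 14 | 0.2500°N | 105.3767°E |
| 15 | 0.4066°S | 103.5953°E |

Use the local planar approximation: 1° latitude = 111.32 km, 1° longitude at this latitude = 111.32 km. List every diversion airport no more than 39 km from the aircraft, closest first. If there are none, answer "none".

Distances from 0.2867°N, 104.1610°E:
1: √((-0.2965·111.32)² + (-0.4978·111.32)²) = √(1089.421121 + 3070.832865) = 64.5000 km
2: √((0.2462·111.32)² + (1.3693·111.32)²) = √(751.142772 + 23235.050014) = 154.8748 km
3: √((-1.2273·111.32)² + (-0.5977·111.32)²) = √(18665.853966 + 4427.034505) = 151.9634 km
4: √((-1.4635·111.32)² + (0.4070·111.32)²) = √(26541.890239 + 2052.745996) = 169.0995 km
5: √((0.9561·111.32)² + (-1.1284·111.32)²) = √(11327.994558 + 15778.748368) = 164.6413 km
6: √((-1.8059·111.32)² + (-0.5623·111.32)²) = √(40414.181851 + 3918.163570) = 210.5525 km
7: √((-0.6545·111.32)² + (1.8283·111.32)²) = √(5308.425138 + 41422.977587) = 216.1745 km
8: √((0.1387·111.32)² + (1.3451·111.32)²) = √(238.396194 + 22421.029015) = 150.5305 km
9: √((1.3166·111.32)² + (-0.0647·111.32)²) = √(21480.980301 + 51.874623) = 146.7408 km
10: √((-1.7170·111.32)² + (-1.0894·111.32)²) = √(36533.138696 + 14706.899924) = 226.3626 km
11: √((-2.1367·111.32)² + (1.4848·111.32)²) = √(56576.163666 + 27320.101787) = 289.6485 km
12: √((0.4560·111.32)² + (-1.2923·111.32)²) = √(2576.772522 + 20695.364695) = 152.5521 km
13: √((-1.5168·111.32)² + (1.7076·111.32)²) = √(28510.381935 + 36134.220266) = 254.2530 km
14: √((-0.0367·111.32)² + (1.2157·111.32)²) = √(16.690853 + 18314.675521) = 135.3934 km
15: √((-0.6933·111.32)² + (-0.5657·111.32)²) = √(5956.467764 + 3965.689914) = 99.6100 km
Threshold 39 km: none within range.

none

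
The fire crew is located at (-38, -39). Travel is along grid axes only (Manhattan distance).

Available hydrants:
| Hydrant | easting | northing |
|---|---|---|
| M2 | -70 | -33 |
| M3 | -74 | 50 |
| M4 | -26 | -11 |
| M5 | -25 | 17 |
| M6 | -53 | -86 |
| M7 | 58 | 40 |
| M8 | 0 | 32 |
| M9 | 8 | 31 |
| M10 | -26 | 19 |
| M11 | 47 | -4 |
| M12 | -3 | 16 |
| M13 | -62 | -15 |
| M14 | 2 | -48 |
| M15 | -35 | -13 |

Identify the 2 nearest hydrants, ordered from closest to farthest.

M15, M2

Distances from (-38, -39):
M2: 38
M3: 125
M4: 40
M5: 69
M6: 62
M7: 175
M8: 109
M9: 116
M10: 70
M11: 120
M12: 90
M13: 48
M14: 49
M15: 29
Sorted: M15 (29) < M2 (38) < M4 (40) < M13 (48) < …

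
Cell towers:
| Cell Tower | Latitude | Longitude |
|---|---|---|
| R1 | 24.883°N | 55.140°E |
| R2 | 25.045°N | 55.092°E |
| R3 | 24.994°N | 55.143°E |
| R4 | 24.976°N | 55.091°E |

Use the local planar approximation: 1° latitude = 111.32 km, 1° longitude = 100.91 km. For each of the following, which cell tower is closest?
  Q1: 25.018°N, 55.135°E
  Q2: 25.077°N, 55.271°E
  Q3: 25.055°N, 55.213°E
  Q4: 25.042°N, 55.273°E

Q1→R3; Q2→R3; Q3→R3; Q4→R3

Q1 at 25.018°N, 55.135°E:
  R1: √((-0.135·111.32)² + (0.005·100.91)²) = √(225.84680 + 0.25457) = 15.037 km
  R2: √((0.027·111.32)² + (-0.043·100.91)²) = √(9.03387 + 18.82805) = 5.278 km
  R3: √((-0.024·111.32)² + (0.008·100.91)²) = √(7.13787 + 0.65170) = 2.791 km
  R4: √((-0.042·111.32)² + (-0.044·100.91)²) = √(21.85974 + 19.71396) = 6.448 km
  → nearest: R3 (2.791 km)
Q2 at 25.077°N, 55.271°E:
  R1: √((-0.194·111.32)² + (-0.131·100.91)²) = √(466.39067 + 174.74751) = 25.321 km
  R2: √((-0.032·111.32)² + (-0.179·100.91)²) = √(12.68955 + 326.26800) = 18.411 km
  R3: √((-0.083·111.32)² + (-0.128·100.91)²) = √(85.36947 + 166.83546) = 15.881 km
  R4: √((-0.101·111.32)² + (-0.180·100.91)²) = √(126.41224 + 329.92363) = 21.362 km
  → nearest: R3 (15.881 km)
Q3 at 25.055°N, 55.213°E:
  R1: √((-0.172·111.32)² + (-0.073·100.91)²) = √(366.60914 + 54.26429) = 20.515 km
  R2: √((-0.010·111.32)² + (-0.121·100.91)²) = √(1.23921 + 149.08679) = 12.261 km
  R3: √((-0.061·111.32)² + (-0.070·100.91)²) = √(46.11116 + 49.89586) = 9.798 km
  R4: √((-0.079·111.32)² + (-0.122·100.91)²) = √(77.33936 + 151.56121) = 15.129 km
  → nearest: R3 (9.798 km)
Q4 at 25.042°N, 55.273°E:
  R1: √((-0.159·111.32)² + (-0.133·100.91)²) = √(313.28575 + 180.12405) = 22.213 km
  R2: √((0.003·111.32)² + (-0.181·100.91)²) = √(0.11153 + 333.59963) = 18.268 km
  R3: √((-0.048·111.32)² + (-0.130·100.91)²) = √(28.55150 + 172.08979) = 14.165 km
  R4: √((-0.066·111.32)² + (-0.182·100.91)²) = √(53.98017 + 337.29600) = 19.781 km
  → nearest: R3 (14.165 km)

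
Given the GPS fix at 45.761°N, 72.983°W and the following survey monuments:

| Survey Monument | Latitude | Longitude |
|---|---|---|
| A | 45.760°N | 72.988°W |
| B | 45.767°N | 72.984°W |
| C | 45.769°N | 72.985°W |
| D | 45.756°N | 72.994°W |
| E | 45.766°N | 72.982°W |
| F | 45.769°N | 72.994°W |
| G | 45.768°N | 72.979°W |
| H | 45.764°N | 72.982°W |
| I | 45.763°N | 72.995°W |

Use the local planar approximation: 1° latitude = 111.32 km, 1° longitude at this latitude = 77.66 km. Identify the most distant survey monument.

F

Distances from 45.761°N, 72.983°W:
A: √((-0.001·111.32)² + (-0.005·77.66)²) = √(0.01239 + 0.15078) = 0.404 km
B: √((0.006·111.32)² + (-0.001·77.66)²) = √(0.44612 + 0.00603) = 0.672 km
C: √((0.008·111.32)² + (-0.002·77.66)²) = √(0.79310 + 0.02412) = 0.904 km
D: √((-0.005·111.32)² + (-0.011·77.66)²) = √(0.30980 + 0.72976) = 1.020 km
E: √((0.005·111.32)² + (0.001·77.66)²) = √(0.30980 + 0.00603) = 0.562 km
F: √((0.008·111.32)² + (-0.011·77.66)²) = √(0.79310 + 0.72976) = 1.234 km
G: √((0.007·111.32)² + (0.004·77.66)²) = √(0.60721 + 0.09650) = 0.839 km
H: √((0.003·111.32)² + (0.001·77.66)²) = √(0.11153 + 0.00603) = 0.343 km
I: √((0.002·111.32)² + (-0.012·77.66)²) = √(0.04957 + 0.86847) = 0.958 km
Maximum: F at 1.234 km.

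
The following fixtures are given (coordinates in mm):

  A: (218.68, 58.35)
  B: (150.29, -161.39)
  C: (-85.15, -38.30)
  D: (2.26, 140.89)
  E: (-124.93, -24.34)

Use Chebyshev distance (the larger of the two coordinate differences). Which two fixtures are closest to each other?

C and E

Pairwise distances:
C–E: max(|-39.78|, |13.96|) = 39.78 mm
D–E: max(|-127.19|, |-165.23|) = 165.23 mm
C–D: max(|87.41|, |179.19|) = 179.19 mm
A–D: max(|-216.42|, |82.54|) = 216.42 mm
A–B: max(|-68.39|, |-219.74|) = 219.74 mm
B–C: max(|-235.44|, |123.09|) = 235.44 mm
B–E: max(|-275.22|, |137.05|) = 275.22 mm
B–D: max(|-148.03|, |302.28|) = 302.28 mm
A–C: max(|-303.83|, |-96.65|) = 303.83 mm
A–E: max(|-343.61|, |-82.69|) = 343.61 mm
Closest pair: C–E at 39.78 mm.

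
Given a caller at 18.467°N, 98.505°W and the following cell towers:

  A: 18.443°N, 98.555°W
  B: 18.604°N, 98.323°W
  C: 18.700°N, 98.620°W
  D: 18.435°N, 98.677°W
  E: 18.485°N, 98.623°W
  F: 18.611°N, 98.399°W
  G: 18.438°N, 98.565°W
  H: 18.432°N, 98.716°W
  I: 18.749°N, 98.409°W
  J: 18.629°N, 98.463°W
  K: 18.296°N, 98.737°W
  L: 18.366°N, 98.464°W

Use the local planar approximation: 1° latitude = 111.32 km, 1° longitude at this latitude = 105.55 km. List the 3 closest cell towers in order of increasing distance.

Distances from 18.467°N, 98.505°W:
A: 5.915 km
B: 24.528 km
C: 28.637 km
D: 18.501 km
E: 12.615 km
F: 19.548 km
G: 7.108 km
H: 22.609 km
I: 32.987 km
J: 18.571 km
K: 31.016 km
L: 12.047 km
Sorted: A (5.915 km) < G (7.108 km) < L (12.047 km) < E (12.615 km) < D (18.501 km) < …

A, G, L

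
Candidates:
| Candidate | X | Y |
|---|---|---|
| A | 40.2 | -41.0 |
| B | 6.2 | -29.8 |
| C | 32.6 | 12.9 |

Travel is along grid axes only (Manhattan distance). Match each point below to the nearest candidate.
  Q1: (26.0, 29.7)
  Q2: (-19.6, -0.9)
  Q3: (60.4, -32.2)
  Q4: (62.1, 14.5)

Q1→C; Q2→B; Q3→A; Q4→C

Q1 at (26.0, 29.7):
  A: 84.9
  B: 79.3
  C: 23.4
  → nearest: C (23.4)
Q2 at (-19.6, -0.9):
  A: 99.9
  B: 54.7
  C: 66.0
  → nearest: B (54.7)
Q3 at (60.4, -32.2):
  A: 29.0
  B: 56.6
  C: 72.9
  → nearest: A (29.0)
Q4 at (62.1, 14.5):
  A: 77.4
  B: 100.2
  C: 31.1
  → nearest: C (31.1)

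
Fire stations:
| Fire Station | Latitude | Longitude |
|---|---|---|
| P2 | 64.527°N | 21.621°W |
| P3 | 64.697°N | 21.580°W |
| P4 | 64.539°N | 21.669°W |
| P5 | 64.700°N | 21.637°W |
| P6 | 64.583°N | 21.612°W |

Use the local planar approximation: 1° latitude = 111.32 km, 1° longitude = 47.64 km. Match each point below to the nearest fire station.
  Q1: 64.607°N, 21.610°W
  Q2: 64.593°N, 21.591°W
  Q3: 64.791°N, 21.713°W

Q1→P6; Q2→P6; Q3→P5

Q1 at 64.607°N, 21.610°W:
  P2: √((-0.080·111.32)² + (-0.011·47.64)²) = √(79.30971 + 0.27462) = 8.921 km
  P3: √((0.090·111.32)² + (0.030·47.64)²) = √(100.37635 + 2.04261) = 10.120 km
  P4: √((-0.068·111.32)² + (-0.059·47.64)²) = √(57.30127 + 7.90037) = 8.075 km
  P5: √((0.093·111.32)² + (-0.027·47.64)²) = √(107.17964 + 1.65452) = 10.432 km
  P6: √((-0.024·111.32)² + (-0.002·47.64)²) = √(7.13787 + 0.00908) = 2.673 km
  → nearest: P6 (2.673 km)
Q2 at 64.593°N, 21.591°W:
  P2: √((-0.066·111.32)² + (-0.030·47.64)²) = √(53.98017 + 2.04261) = 7.485 km
  P3: √((0.104·111.32)² + (0.011·47.64)²) = √(134.03341 + 0.27462) = 11.589 km
  P4: √((-0.054·111.32)² + (-0.078·47.64)²) = √(36.13549 + 13.80806) = 7.067 km
  P5: √((0.107·111.32)² + (-0.046·47.64)²) = √(141.87764 + 4.80241) = 12.111 km
  P6: √((-0.010·111.32)² + (-0.021·47.64)²) = √(1.23921 + 1.00088) = 1.497 km
  → nearest: P6 (1.497 km)
Q3 at 64.791°N, 21.713°W:
  P2: √((-0.264·111.32)² + (0.092·47.64)²) = √(863.68276 + 19.20964) = 29.714 km
  P3: √((-0.094·111.32)² + (0.133·47.64)²) = √(109.49697 + 40.14642) = 12.233 km
  P4: √((-0.252·111.32)² + (0.044·47.64)²) = √(786.95061 + 4.39389) = 28.131 km
  P5: √((-0.091·111.32)² + (0.076·47.64)²) = √(102.61933 + 13.10903) = 10.758 km
  P6: √((-0.208·111.32)² + (0.101·47.64)²) = √(536.13365 + 23.15188) = 23.649 km
  → nearest: P5 (10.758 km)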